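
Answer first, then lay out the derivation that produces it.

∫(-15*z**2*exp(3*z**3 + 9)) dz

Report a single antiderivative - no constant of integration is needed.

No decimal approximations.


The answer is -5*exp(3*z**3 + 9)/3.
Step 1. Substitute u = z**3 + 3, turning ∫(-15*z**2*exp(3*z**3 + 9)) dz into ∫(-5*exp(3*u)) du: now ∫(-5*exp(3*u)) du.
Step 2. Evaluate the standard form: now -5*exp(3*u)/3.
Step 3. Substitute back u = z**3 + 3: now -5*exp(3*z**3 + 9)/3.
Answer: -5*exp(3*z**3 + 9)/3.


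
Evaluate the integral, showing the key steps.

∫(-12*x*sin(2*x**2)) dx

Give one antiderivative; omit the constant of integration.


Step 1. Substitute u = x**2, turning ∫(-12*x*sin(2*x**2)) dx into ∫(-6*sin(2*u)) du: now ∫(-6*sin(2*u)) du.
Step 2. Evaluate the standard form: now 3*cos(2*u).
Step 3. Substitute back u = x**2: now 3*cos(2*x**2).
Answer: 3*cos(2*x**2).


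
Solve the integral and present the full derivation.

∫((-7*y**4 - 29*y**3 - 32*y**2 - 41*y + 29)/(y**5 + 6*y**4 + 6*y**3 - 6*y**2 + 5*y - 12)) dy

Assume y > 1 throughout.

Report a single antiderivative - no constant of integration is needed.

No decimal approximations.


Step 1. Decompose ∫((-7*y**4 - 29*y**3 - 32*y**2 - 41*y + 29)/(y**5 + 6*y**4 + 6*y**3 - 6*y**2 + 5*y - 12)) dy by partial fractions, (-7*y**4 - 29*y**3 - 32*y**2 - 41*y + 29)/(y**5 + 6*y**4 + 6*y**3 - 6*y**2 + 5*y - 12) = -3/(y**2 + 1) - 3/(y + 4) - 2/(y + 3) - 2/(y - 1): now ∫(-2/(y - 1)) dy + ∫(-2/(y + 3)) dy + ∫(-3/(y + 4)) dy + ∫(-3/(y**2 + 1)) dy.
Step 2. Evaluate the standard form [assuming y > 1]: now -2*log(y - 1) + ∫(-2/(y + 3)) dy + ∫(-3/(y + 4)) dy + ∫(-3/(y**2 + 1)) dy.
Step 3. Evaluate the standard form [assuming y > -4]: now -2*log(y - 1) - 3*log(y + 4) + ∫(-2/(y + 3)) dy + ∫(-3/(y**2 + 1)) dy.
Step 4. Evaluate the standard form [assuming y > -3]: now -2*log(y - 1) - 2*log(y + 3) - 3*log(y + 4) + ∫(-3/(y**2 + 1)) dy.
Step 5. Evaluate the standard form: now -2*log(y - 1) - 2*log(y + 3) - 3*log(y + 4) - 3*atan(y).
Answer: -2*log(y - 1) - 2*log(y + 3) - 3*log(y + 4) - 3*atan(y).


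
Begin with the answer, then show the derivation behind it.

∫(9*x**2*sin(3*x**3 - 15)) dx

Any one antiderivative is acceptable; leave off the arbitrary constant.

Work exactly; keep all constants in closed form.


The answer is -cos(3*x**3 - 15).
Step 1. Substitute u = x**3 - 5, turning ∫(9*x**2*sin(3*x**3 - 15)) dx into ∫(3*sin(3*u)) du: now ∫(3*sin(3*u)) du.
Step 2. Evaluate the standard form: now -cos(3*u).
Step 3. Substitute back u = x**3 - 5: now -cos(3*x**3 - 15).
Answer: -cos(3*x**3 - 15).


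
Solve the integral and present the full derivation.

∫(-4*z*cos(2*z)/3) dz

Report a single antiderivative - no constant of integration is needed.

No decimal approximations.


Step 1. Integrate ∫(-4*z*cos(2*z)/3) dz by parts with u = z, dv = (-4*cos(2*z)/3) dz, so v = -2*sin(2*z)/3: now -2*z*sin(2*z)/3 + ∫(2*sin(2*z)/3) dz.
Step 2. Evaluate the standard form: now -2*z*sin(2*z)/3 - cos(2*z)/3.
Answer: -2*z*sin(2*z)/3 - cos(2*z)/3.


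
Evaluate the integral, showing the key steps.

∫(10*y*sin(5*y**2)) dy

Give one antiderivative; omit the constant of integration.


Step 1. Substitute u = y**2, turning ∫(10*y*sin(5*y**2)) dy into ∫(5*sin(5*u)) du: now ∫(5*sin(5*u)) du.
Step 2. Evaluate the standard form: now -cos(5*u).
Step 3. Substitute back u = y**2: now -cos(5*y**2).
Answer: -cos(5*y**2).


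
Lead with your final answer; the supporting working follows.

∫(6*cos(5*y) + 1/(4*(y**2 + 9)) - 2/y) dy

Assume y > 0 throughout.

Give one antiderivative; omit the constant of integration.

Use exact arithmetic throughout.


The answer is -2*log(y) + 6*sin(5*y)/5 + atan(y/3)/12.
Step 1. Rewrite: now ∫(-2/y) dy + ∫(1/(4*(y**2 + 9))) dy + ∫(6*cos(5*y)) dy.
Step 2. Evaluate the standard form [assuming y > 0]: now -2*log(y) + ∫(1/(4*(y**2 + 9))) dy + ∫(6*cos(5*y)) dy.
Step 3. Evaluate the standard form: now -2*log(y) + 6*sin(5*y)/5 + ∫(1/(4*(y**2 + 9))) dy.
Step 4. Evaluate the standard form: now -2*log(y) + 6*sin(5*y)/5 + atan(y/3)/12.
Answer: -2*log(y) + 6*sin(5*y)/5 + atan(y/3)/12.


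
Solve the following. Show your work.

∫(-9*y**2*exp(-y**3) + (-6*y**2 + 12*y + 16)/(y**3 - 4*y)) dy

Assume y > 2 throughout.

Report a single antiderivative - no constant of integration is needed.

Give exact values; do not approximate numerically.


Step 1. Rewrite: now ∫(-9*y**2*exp(-y**3)) dy + ∫((-6*y**2 + 12*y + 16)/(y**3 - 4*y)) dy.
Step 2. Substitute u = y**3, turning ∫(-9*y**2*exp(-y**3)) dy into ∫(-3*exp(-u)) du: now ∫((-6*y**2 + 12*y + 16)/(y**3 - 4*y)) dy + ∫(-3*exp(-u)) du.
Step 3. Evaluate the standard form: now ∫((-6*y**2 + 12*y + 16)/(y**3 - 4*y)) dy + 3*exp(-u).
Step 4. Substitute back u = y**3: now ∫((-6*y**2 + 12*y + 16)/(y**3 - 4*y)) dy + 3*exp(-y**3).
Step 5. Decompose ∫((-6*y**2 + 12*y + 16)/(y**3 - 4*y)) dy by partial fractions, (-6*y**2 + 12*y + 16)/(y**3 - 4*y) = -4/(y + 2) + 2/(y - 2) - 4/y: now ∫(-4/y) dy + ∫(2/(y - 2)) dy + ∫(-4/(y + 2)) dy + 3*exp(-y**3).
Step 6. Evaluate the standard form [assuming y > -2]: now -4*log(y + 2) + ∫(-4/y) dy + ∫(2/(y - 2)) dy + 3*exp(-y**3).
Step 7. Evaluate the standard form [assuming y > 2]: now 2*log(y - 2) - 4*log(y + 2) + ∫(-4/y) dy + 3*exp(-y**3).
Step 8. Evaluate the standard form [assuming y > 0]: now -4*log(y) + 2*log(y - 2) - 4*log(y + 2) + 3*exp(-y**3).
Answer: -4*log(y) + 2*log(y - 2) - 4*log(y + 2) + 3*exp(-y**3).


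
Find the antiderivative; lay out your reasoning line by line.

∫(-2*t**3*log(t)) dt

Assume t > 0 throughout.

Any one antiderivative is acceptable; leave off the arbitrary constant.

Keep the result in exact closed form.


Step 1. Integrate ∫(-2*t**3*log(t)) dt by parts with u = log(t), dv = (-2*t**3) dt, so v = -t**4/2 [assuming t > 0]: now -t**4*log(t)/2 + ∫(t**3/2) dt.
Step 2. Evaluate the standard form: now -t**4*log(t)/2 + t**4/8.
Answer: -t**4*log(t)/2 + t**4/8.


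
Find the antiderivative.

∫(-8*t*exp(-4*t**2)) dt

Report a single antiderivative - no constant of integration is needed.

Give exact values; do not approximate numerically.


Answer: exp(-4*t**2).


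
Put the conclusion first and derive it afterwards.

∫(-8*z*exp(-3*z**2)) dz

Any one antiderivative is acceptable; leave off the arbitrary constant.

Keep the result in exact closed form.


The answer is 4*exp(-3*z**2)/3.
Step 1. Substitute u = z**2, turning ∫(-8*z*exp(-3*z**2)) dz into ∫(-4*exp(-3*u)) du: now ∫(-4*exp(-3*u)) du.
Step 2. Evaluate the standard form: now 4*exp(-3*u)/3.
Step 3. Substitute back u = z**2: now 4*exp(-3*z**2)/3.
Answer: 4*exp(-3*z**2)/3.


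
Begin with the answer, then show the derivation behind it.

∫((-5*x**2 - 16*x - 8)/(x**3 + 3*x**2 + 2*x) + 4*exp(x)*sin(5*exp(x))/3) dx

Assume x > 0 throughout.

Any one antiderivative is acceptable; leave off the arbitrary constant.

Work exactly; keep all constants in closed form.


The answer is -4*log(x) - 3*log(x + 1) + 2*log(x + 2) - 4*cos(5*exp(x))/15.
Step 1. Rewrite: now ∫((-5*x**2 - 16*x - 8)/(x**3 + 3*x**2 + 2*x)) dx + ∫(4*exp(x)*sin(5*exp(x))/3) dx.
Step 2. Substitute u = exp(x), turning ∫(4*exp(x)*sin(5*exp(x))/3) dx into ∫(4*sin(5*u)/3) du: now ∫((-5*x**2 - 16*x - 8)/(x**3 + 3*x**2 + 2*x)) dx + ∫(4*sin(5*u)/3) du.
Step 3. Evaluate the standard form: now -4*cos(5*u)/15 + ∫((-5*x**2 - 16*x - 8)/(x**3 + 3*x**2 + 2*x)) dx.
Step 4. Substitute back u = exp(x): now -4*cos(5*exp(x))/15 + ∫((-5*x**2 - 16*x - 8)/(x**3 + 3*x**2 + 2*x)) dx.
Step 5. Decompose ∫((-5*x**2 - 16*x - 8)/(x**3 + 3*x**2 + 2*x)) dx by partial fractions, (-5*x**2 - 16*x - 8)/(x**3 + 3*x**2 + 2*x) = 2/(x + 2) - 3/(x + 1) - 4/x: now -4*cos(5*exp(x))/15 + ∫(-4/x) dx + ∫(-3/(x + 1)) dx + ∫(2/(x + 2)) dx.
Step 6. Evaluate the standard form [assuming x > 0]: now -4*log(x) - 4*cos(5*exp(x))/15 + ∫(-3/(x + 1)) dx + ∫(2/(x + 2)) dx.
Step 7. Evaluate the standard form [assuming x > -1]: now -4*log(x) - 3*log(x + 1) - 4*cos(5*exp(x))/15 + ∫(2/(x + 2)) dx.
Step 8. Evaluate the standard form [assuming x > -2]: now -4*log(x) - 3*log(x + 1) + 2*log(x + 2) - 4*cos(5*exp(x))/15.
Answer: -4*log(x) - 3*log(x + 1) + 2*log(x + 2) - 4*cos(5*exp(x))/15.


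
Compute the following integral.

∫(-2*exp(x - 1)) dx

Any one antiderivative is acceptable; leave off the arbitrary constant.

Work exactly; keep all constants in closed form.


Answer: -2*exp(x - 1).


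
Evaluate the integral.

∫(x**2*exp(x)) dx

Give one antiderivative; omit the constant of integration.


Answer: x**2*exp(x) - 2*x*exp(x) + 2*exp(x).


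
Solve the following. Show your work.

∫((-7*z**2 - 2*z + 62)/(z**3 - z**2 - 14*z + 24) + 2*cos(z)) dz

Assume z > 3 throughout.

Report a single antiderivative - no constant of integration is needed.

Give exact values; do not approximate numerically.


Step 1. Rewrite: now ∫((-7*z**2 - 2*z + 62)/(z**3 - z**2 - 14*z + 24)) dz + ∫(2*cos(z)) dz.
Step 2. Decompose ∫((-7*z**2 - 2*z + 62)/(z**3 - z**2 - 14*z + 24)) dz by partial fractions, (-7*z**2 - 2*z + 62)/(z**3 - z**2 - 14*z + 24) = -1/(z + 4) - 5/(z - 2) - 1/(z - 3): now ∫(-1/(z - 3)) dz + ∫(-5/(z - 2)) dz + ∫(-1/(z + 4)) dz + ∫(2*cos(z)) dz.
Step 3. Evaluate the standard form [assuming z > 3]: now -log(z - 3) + ∫(-5/(z - 2)) dz + ∫(-1/(z + 4)) dz + ∫(2*cos(z)) dz.
Step 4. Evaluate the standard form [assuming z > 2]: now -log(z - 3) - 5*log(z - 2) + ∫(-1/(z + 4)) dz + ∫(2*cos(z)) dz.
Step 5. Evaluate the standard form [assuming z > -4]: now -log(z - 3) - 5*log(z - 2) - log(z + 4) + ∫(2*cos(z)) dz.
Step 6. Evaluate the standard form: now -log(z - 3) - 5*log(z - 2) - log(z + 4) + 2*sin(z).
Answer: -log(z - 3) - 5*log(z - 2) - log(z + 4) + 2*sin(z).


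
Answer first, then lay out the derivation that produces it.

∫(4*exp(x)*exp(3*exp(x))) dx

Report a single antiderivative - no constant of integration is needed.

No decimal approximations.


The answer is 4*exp(3*exp(x))/3.
Step 1. Substitute u = exp(x), turning ∫(4*exp(x)*exp(3*exp(x))) dx into ∫(4*exp(3*u)) du: now ∫(4*exp(3*u)) du.
Step 2. Evaluate the standard form: now 4*exp(3*u)/3.
Step 3. Substitute back u = exp(x): now 4*exp(3*exp(x))/3.
Answer: 4*exp(3*exp(x))/3.


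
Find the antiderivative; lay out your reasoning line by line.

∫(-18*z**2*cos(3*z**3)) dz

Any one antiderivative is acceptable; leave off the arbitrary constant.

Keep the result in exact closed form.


Step 1. Substitute u = z**3, turning ∫(-18*z**2*cos(3*z**3)) dz into ∫(-6*cos(3*u)) du: now ∫(-6*cos(3*u)) du.
Step 2. Evaluate the standard form: now -2*sin(3*u).
Step 3. Substitute back u = z**3: now -2*sin(3*z**3).
Answer: -2*sin(3*z**3).


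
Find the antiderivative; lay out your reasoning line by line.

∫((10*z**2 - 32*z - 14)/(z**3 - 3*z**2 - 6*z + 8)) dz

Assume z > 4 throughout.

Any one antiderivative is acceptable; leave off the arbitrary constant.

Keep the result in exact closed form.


Step 1. Decompose ∫((10*z**2 - 32*z - 14)/(z**3 - 3*z**2 - 6*z + 8)) dz by partial fractions, (10*z**2 - 32*z - 14)/(z**3 - 3*z**2 - 6*z + 8) = 5/(z + 2) + 4/(z - 1) + 1/(z - 4): now ∫(1/(z - 4)) dz + ∫(4/(z - 1)) dz + ∫(5/(z + 2)) dz.
Step 2. Evaluate the standard form [assuming z > -2]: now 5*log(z + 2) + ∫(1/(z - 4)) dz + ∫(4/(z - 1)) dz.
Step 3. Evaluate the standard form [assuming z > 4]: now log(z - 4) + 5*log(z + 2) + ∫(4/(z - 1)) dz.
Step 4. Evaluate the standard form [assuming z > 1]: now log(z - 4) + 4*log(z - 1) + 5*log(z + 2).
Answer: log(z - 4) + 4*log(z - 1) + 5*log(z + 2).


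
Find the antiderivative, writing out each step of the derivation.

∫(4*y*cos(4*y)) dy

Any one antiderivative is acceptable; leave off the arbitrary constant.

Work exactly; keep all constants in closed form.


Step 1. Integrate ∫(4*y*cos(4*y)) dy by parts with u = y, dv = (4*cos(4*y)) dy, so v = sin(4*y): now y*sin(4*y) + ∫(-sin(4*y)) dy.
Step 2. Evaluate the standard form: now y*sin(4*y) + cos(4*y)/4.
Answer: y*sin(4*y) + cos(4*y)/4.


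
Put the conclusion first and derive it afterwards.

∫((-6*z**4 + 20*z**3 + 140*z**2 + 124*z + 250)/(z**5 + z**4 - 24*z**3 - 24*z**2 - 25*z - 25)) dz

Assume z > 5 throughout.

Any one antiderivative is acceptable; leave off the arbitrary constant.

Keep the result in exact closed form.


The answer is 2*log(z - 5) - 5*log(z + 1) - 3*log(z + 5) - 4*atan(z).
Step 1. Decompose ∫((-6*z**4 + 20*z**3 + 140*z**2 + 124*z + 250)/(z**5 + z**4 - 24*z**3 - 24*z**2 - 25*z - 25)) dz by partial fractions, (-6*z**4 + 20*z**3 + 140*z**2 + 124*z + 250)/(z**5 + z**4 - 24*z**3 - 24*z**2 - 25*z - 25) = -4/(z**2 + 1) - 3/(z + 5) - 5/(z + 1) + 2/(z - 5): now ∫(2/(z - 5)) dz + ∫(-5/(z + 1)) dz + ∫(-3/(z + 5)) dz + ∫(-4/(z**2 + 1)) dz.
Step 2. Evaluate the standard form [assuming z > 5]: now 2*log(z - 5) + ∫(-5/(z + 1)) dz + ∫(-3/(z + 5)) dz + ∫(-4/(z**2 + 1)) dz.
Step 3. Evaluate the standard form [assuming z > -5]: now 2*log(z - 5) - 3*log(z + 5) + ∫(-5/(z + 1)) dz + ∫(-4/(z**2 + 1)) dz.
Step 4. Evaluate the standard form [assuming z > -1]: now 2*log(z - 5) - 5*log(z + 1) - 3*log(z + 5) + ∫(-4/(z**2 + 1)) dz.
Step 5. Evaluate the standard form: now 2*log(z - 5) - 5*log(z + 1) - 3*log(z + 5) - 4*atan(z).
Answer: 2*log(z - 5) - 5*log(z + 1) - 3*log(z + 5) - 4*atan(z).


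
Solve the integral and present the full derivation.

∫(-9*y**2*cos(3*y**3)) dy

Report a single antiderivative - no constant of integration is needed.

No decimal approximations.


Step 1. Substitute u = y**3, turning ∫(-9*y**2*cos(3*y**3)) dy into ∫(-3*cos(3*u)) du: now ∫(-3*cos(3*u)) du.
Step 2. Evaluate the standard form: now -sin(3*u).
Step 3. Substitute back u = y**3: now -sin(3*y**3).
Answer: -sin(3*y**3).


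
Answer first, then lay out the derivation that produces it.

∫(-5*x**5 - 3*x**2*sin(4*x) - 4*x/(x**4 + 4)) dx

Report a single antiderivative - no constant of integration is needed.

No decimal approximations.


The answer is -5*x**6/6 + 3*x**2*cos(4*x)/4 - 3*x*sin(4*x)/8 - 3*cos(4*x)/32 - atan(x**2/2).
Step 1. Rewrite: now ∫(-5*x**5) dx + ∫(-4*x/(x**4 + 4)) dx + ∫(-3*x**2*sin(4*x)) dx.
Step 2. Evaluate the standard form: now -5*x**6/6 + ∫(-4*x/(x**4 + 4)) dx + ∫(-3*x**2*sin(4*x)) dx.
Step 3. Substitute u = x**2, turning ∫(-4*x/(x**4 + 4)) dx into ∫(-2/(u**2 + 4)) du: now -5*x**6/6 + ∫(-3*x**2*sin(4*x)) dx + ∫(-2/(u**2 + 4)) du.
Step 4. Evaluate the standard form: now -5*x**6/6 - atan(u/2) + ∫(-3*x**2*sin(4*x)) dx.
Step 5. Substitute back u = x**2: now -5*x**6/6 - atan(x**2/2) + ∫(-3*x**2*sin(4*x)) dx.
Step 6. Integrate ∫(-3*x**2*sin(4*x)) dx by parts with u = x**2, dv = (-3*sin(4*x)) dx, so v = 3*cos(4*x)/4: now -5*x**6/6 + 3*x**2*cos(4*x)/4 - atan(x**2/2) + ∫(-3*x*cos(4*x)/2) dx.
Step 7. Integrate ∫(-3*x*cos(4*x)/2) dx by parts with u = x, dv = (-3*cos(4*x)/2) dx, so v = -3*sin(4*x)/8: now -5*x**6/6 + 3*x**2*cos(4*x)/4 - 3*x*sin(4*x)/8 - atan(x**2/2) + ∫(3*sin(4*x)/8) dx.
Step 8. Evaluate the standard form: now -5*x**6/6 + 3*x**2*cos(4*x)/4 - 3*x*sin(4*x)/8 - 3*cos(4*x)/32 - atan(x**2/2).
Answer: -5*x**6/6 + 3*x**2*cos(4*x)/4 - 3*x*sin(4*x)/8 - 3*cos(4*x)/32 - atan(x**2/2).


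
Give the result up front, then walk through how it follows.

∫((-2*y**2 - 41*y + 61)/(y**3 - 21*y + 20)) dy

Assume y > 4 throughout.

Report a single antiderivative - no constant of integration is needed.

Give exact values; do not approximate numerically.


The answer is -5*log(y - 4) - log(y - 1) + 4*log(y + 5).
Step 1. Decompose ∫((-2*y**2 - 41*y + 61)/(y**3 - 21*y + 20)) dy by partial fractions, (-2*y**2 - 41*y + 61)/(y**3 - 21*y + 20) = 4/(y + 5) - 1/(y - 1) - 5/(y - 4): now ∫(-5/(y - 4)) dy + ∫(-1/(y - 1)) dy + ∫(4/(y + 5)) dy.
Step 2. Evaluate the standard form [assuming y > -5]: now 4*log(y + 5) + ∫(-5/(y - 4)) dy + ∫(-1/(y - 1)) dy.
Step 3. Evaluate the standard form [assuming y > 4]: now -5*log(y - 4) + 4*log(y + 5) + ∫(-1/(y - 1)) dy.
Step 4. Evaluate the standard form [assuming y > 1]: now -5*log(y - 4) - log(y - 1) + 4*log(y + 5).
Answer: -5*log(y - 4) - log(y - 1) + 4*log(y + 5).


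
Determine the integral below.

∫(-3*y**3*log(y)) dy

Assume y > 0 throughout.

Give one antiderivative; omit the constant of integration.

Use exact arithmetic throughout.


Answer: -3*y**4*log(y)/4 + 3*y**4/16.


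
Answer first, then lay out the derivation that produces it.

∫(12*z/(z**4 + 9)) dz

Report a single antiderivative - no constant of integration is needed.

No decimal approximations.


The answer is 2*atan(z**2/3).
Step 1. Substitute u = z**2, turning ∫(12*z/(z**4 + 9)) dz into ∫(6/(u**2 + 9)) du: now ∫(6/(u**2 + 9)) du.
Step 2. Evaluate the standard form: now 2*atan(u/3).
Step 3. Substitute back u = z**2: now 2*atan(z**2/3).
Answer: 2*atan(z**2/3).


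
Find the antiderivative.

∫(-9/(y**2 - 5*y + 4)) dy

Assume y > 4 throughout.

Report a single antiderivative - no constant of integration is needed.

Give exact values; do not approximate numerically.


Answer: -3*log(y - 4) + 3*log(y - 1).


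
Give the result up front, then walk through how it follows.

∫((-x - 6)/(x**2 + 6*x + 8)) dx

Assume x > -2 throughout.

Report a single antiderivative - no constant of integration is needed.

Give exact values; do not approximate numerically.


The answer is -2*log(x + 2) + log(x + 4).
Step 1. Decompose ∫((-x - 6)/(x**2 + 6*x + 8)) dx by partial fractions, (-x - 6)/(x**2 + 6*x + 8) = 1/(x + 4) - 2/(x + 2): now ∫(-2/(x + 2)) dx + ∫(1/(x + 4)) dx.
Step 2. Evaluate the standard form [assuming x > -4]: now log(x + 4) + ∫(-2/(x + 2)) dx.
Step 3. Evaluate the standard form [assuming x > -2]: now -2*log(x + 2) + log(x + 4).
Answer: -2*log(x + 2) + log(x + 4).


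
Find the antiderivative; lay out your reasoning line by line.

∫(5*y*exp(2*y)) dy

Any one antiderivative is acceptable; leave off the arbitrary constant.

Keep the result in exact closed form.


Step 1. Integrate ∫(5*y*exp(2*y)) dy by parts with u = y, dv = (5*exp(2*y)) dy, so v = 5*exp(2*y)/2: now 5*y*exp(2*y)/2 + ∫(-5*exp(2*y)/2) dy.
Step 2. Evaluate the standard form: now 5*y*exp(2*y)/2 - 5*exp(2*y)/4.
Answer: 5*y*exp(2*y)/2 - 5*exp(2*y)/4.


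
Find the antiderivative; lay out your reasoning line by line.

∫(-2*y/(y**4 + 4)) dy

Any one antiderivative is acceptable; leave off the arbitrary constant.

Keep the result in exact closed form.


Step 1. Substitute u = y**2, turning ∫(-2*y/(y**4 + 4)) dy into ∫(-1/(u**2 + 4)) du: now ∫(-1/(u**2 + 4)) du.
Step 2. Evaluate the standard form: now -atan(u/2)/2.
Step 3. Substitute back u = y**2: now -atan(y**2/2)/2.
Answer: -atan(y**2/2)/2.


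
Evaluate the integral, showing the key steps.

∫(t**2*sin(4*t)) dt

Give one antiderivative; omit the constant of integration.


Step 1. Integrate ∫(t**2*sin(4*t)) dt by parts with u = t**2, dv = (sin(4*t)) dt, so v = -cos(4*t)/4: now -t**2*cos(4*t)/4 + ∫(t*cos(4*t)/2) dt.
Step 2. Integrate ∫(t*cos(4*t)/2) dt by parts with u = t, dv = (cos(4*t)/2) dt, so v = sin(4*t)/8: now -t**2*cos(4*t)/4 + t*sin(4*t)/8 + ∫(-sin(4*t)/8) dt.
Step 3. Evaluate the standard form: now -t**2*cos(4*t)/4 + t*sin(4*t)/8 + cos(4*t)/32.
Answer: -t**2*cos(4*t)/4 + t*sin(4*t)/8 + cos(4*t)/32.


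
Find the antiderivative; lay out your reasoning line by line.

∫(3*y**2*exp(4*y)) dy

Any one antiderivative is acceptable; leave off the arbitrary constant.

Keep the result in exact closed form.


Step 1. Integrate ∫(3*y**2*exp(4*y)) dy by parts with u = y**2, dv = (3*exp(4*y)) dy, so v = 3*exp(4*y)/4: now 3*y**2*exp(4*y)/4 + ∫(-3*y*exp(4*y)/2) dy.
Step 2. Integrate ∫(-3*y*exp(4*y)/2) dy by parts with u = y, dv = (-3*exp(4*y)/2) dy, so v = -3*exp(4*y)/8: now 3*y**2*exp(4*y)/4 - 3*y*exp(4*y)/8 + ∫(3*exp(4*y)/8) dy.
Step 3. Evaluate the standard form: now 3*y**2*exp(4*y)/4 - 3*y*exp(4*y)/8 + 3*exp(4*y)/32.
Answer: 3*y**2*exp(4*y)/4 - 3*y*exp(4*y)/8 + 3*exp(4*y)/32.


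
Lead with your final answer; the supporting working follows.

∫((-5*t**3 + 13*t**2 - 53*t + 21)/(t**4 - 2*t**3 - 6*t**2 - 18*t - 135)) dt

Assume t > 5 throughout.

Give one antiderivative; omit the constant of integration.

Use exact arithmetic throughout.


The answer is -2*log(t - 5) - 3*log(t + 3) + 4*atan(t/3)/3.
Step 1. Decompose ∫((-5*t**3 + 13*t**2 - 53*t + 21)/(t**4 - 2*t**3 - 6*t**2 - 18*t - 135)) dt by partial fractions, (-5*t**3 + 13*t**2 - 53*t + 21)/(t**4 - 2*t**3 - 6*t**2 - 18*t - 135) = 4/(t**2 + 9) - 3/(t + 3) - 2/(t - 5): now ∫(-2/(t - 5)) dt + ∫(-3/(t + 3)) dt + ∫(4/(t**2 + 9)) dt.
Step 2. Evaluate the standard form [assuming t > 5]: now -2*log(t - 5) + ∫(-3/(t + 3)) dt + ∫(4/(t**2 + 9)) dt.
Step 3. Evaluate the standard form [assuming t > -3]: now -2*log(t - 5) - 3*log(t + 3) + ∫(4/(t**2 + 9)) dt.
Step 4. Evaluate the standard form: now -2*log(t - 5) - 3*log(t + 3) + 4*atan(t/3)/3.
Answer: -2*log(t - 5) - 3*log(t + 3) + 4*atan(t/3)/3.


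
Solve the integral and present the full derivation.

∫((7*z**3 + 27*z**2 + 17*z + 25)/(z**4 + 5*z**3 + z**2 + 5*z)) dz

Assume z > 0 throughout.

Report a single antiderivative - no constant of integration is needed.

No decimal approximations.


Step 1. Decompose ∫((7*z**3 + 27*z**2 + 17*z + 25)/(z**4 + 5*z**3 + z**2 + 5*z)) dz by partial fractions, (7*z**3 + 27*z**2 + 17*z + 25)/(z**4 + 5*z**3 + z**2 + 5*z) = 2/(z**2 + 1) + 2/(z + 5) + 5/z: now ∫(5/z) dz + ∫(2/(z + 5)) dz + ∫(2/(z**2 + 1)) dz.
Step 2. Evaluate the standard form [assuming z > 0]: now 5*log(z) + ∫(2/(z + 5)) dz + ∫(2/(z**2 + 1)) dz.
Step 3. Evaluate the standard form [assuming z > -5]: now 5*log(z) + 2*log(z + 5) + ∫(2/(z**2 + 1)) dz.
Step 4. Evaluate the standard form: now 5*log(z) + 2*log(z + 5) + 2*atan(z).
Answer: 5*log(z) + 2*log(z + 5) + 2*atan(z).


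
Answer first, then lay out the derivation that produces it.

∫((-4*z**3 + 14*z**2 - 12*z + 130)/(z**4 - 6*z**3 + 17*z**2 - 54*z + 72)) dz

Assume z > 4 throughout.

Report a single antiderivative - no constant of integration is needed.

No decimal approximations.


The answer is log(z - 4) - 5*log(z - 2) - 4*atan(z/3)/3.
Step 1. Decompose ∫((-4*z**3 + 14*z**2 - 12*z + 130)/(z**4 - 6*z**3 + 17*z**2 - 54*z + 72)) dz by partial fractions, (-4*z**3 + 14*z**2 - 12*z + 130)/(z**4 - 6*z**3 + 17*z**2 - 54*z + 72) = -4/(z**2 + 9) - 5/(z - 2) + 1/(z - 4): now ∫(1/(z - 4)) dz + ∫(-5/(z - 2)) dz + ∫(-4/(z**2 + 9)) dz.
Step 2. Evaluate the standard form [assuming z > 2]: now -5*log(z - 2) + ∫(1/(z - 4)) dz + ∫(-4/(z**2 + 9)) dz.
Step 3. Evaluate the standard form [assuming z > 4]: now log(z - 4) - 5*log(z - 2) + ∫(-4/(z**2 + 9)) dz.
Step 4. Evaluate the standard form: now log(z - 4) - 5*log(z - 2) - 4*atan(z/3)/3.
Answer: log(z - 4) - 5*log(z - 2) - 4*atan(z/3)/3.


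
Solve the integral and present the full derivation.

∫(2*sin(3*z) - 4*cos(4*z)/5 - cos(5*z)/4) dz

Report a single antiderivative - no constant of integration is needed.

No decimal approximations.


Step 1. Rewrite: now ∫(2*sin(3*z)) dz + ∫(-4*cos(4*z)/5) dz + ∫(-cos(5*z)/4) dz.
Step 2. Evaluate the standard form: now -sin(4*z)/5 + ∫(2*sin(3*z)) dz + ∫(-cos(5*z)/4) dz.
Step 3. Evaluate the standard form: now -sin(4*z)/5 - sin(5*z)/20 + ∫(2*sin(3*z)) dz.
Step 4. Evaluate the standard form: now -sin(4*z)/5 - sin(5*z)/20 - 2*cos(3*z)/3.
Answer: -sin(4*z)/5 - sin(5*z)/20 - 2*cos(3*z)/3.


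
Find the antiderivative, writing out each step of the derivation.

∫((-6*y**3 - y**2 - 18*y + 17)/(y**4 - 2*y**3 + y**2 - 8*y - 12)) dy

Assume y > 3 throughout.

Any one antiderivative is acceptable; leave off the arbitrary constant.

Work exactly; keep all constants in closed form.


Step 1. Decompose ∫((-6*y**3 - y**2 - 18*y + 17)/(y**4 - 2*y**3 + y**2 - 8*y - 12)) dy by partial fractions, (-6*y**3 - y**2 - 18*y + 17)/(y**4 - 2*y**3 + y**2 - 8*y - 12) = -3/(y**2 + 4) - 2/(y + 1) - 4/(y - 3): now ∫(-4/(y - 3)) dy + ∫(-2/(y + 1)) dy + ∫(-3/(y**2 + 4)) dy.
Step 2. Evaluate the standard form [assuming y > -1]: now -2*log(y + 1) + ∫(-4/(y - 3)) dy + ∫(-3/(y**2 + 4)) dy.
Step 3. Evaluate the standard form [assuming y > 3]: now -4*log(y - 3) - 2*log(y + 1) + ∫(-3/(y**2 + 4)) dy.
Step 4. Evaluate the standard form: now -4*log(y - 3) - 2*log(y + 1) - 3*atan(y/2)/2.
Answer: -4*log(y - 3) - 2*log(y + 1) - 3*atan(y/2)/2.


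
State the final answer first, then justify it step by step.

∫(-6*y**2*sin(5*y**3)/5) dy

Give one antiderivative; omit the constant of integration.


The answer is 2*cos(5*y**3)/25.
Step 1. Substitute u = y**3, turning ∫(-6*y**2*sin(5*y**3)/5) dy into ∫(-2*sin(5*u)/5) du: now ∫(-2*sin(5*u)/5) du.
Step 2. Evaluate the standard form: now 2*cos(5*u)/25.
Step 3. Substitute back u = y**3: now 2*cos(5*y**3)/25.
Answer: 2*cos(5*y**3)/25.


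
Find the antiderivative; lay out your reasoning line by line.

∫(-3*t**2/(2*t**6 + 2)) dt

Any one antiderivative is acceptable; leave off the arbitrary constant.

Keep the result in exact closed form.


Step 1. Substitute u = t**3, turning ∫(-3*t**2/(2*t**6 + 2)) dt into ∫(-1/(2*(u**2 + 1))) du: now ∫(-1/(2*(u**2 + 1))) du.
Step 2. Evaluate the standard form: now -atan(u)/2.
Step 3. Substitute back u = t**3: now -atan(t**3)/2.
Answer: -atan(t**3)/2.


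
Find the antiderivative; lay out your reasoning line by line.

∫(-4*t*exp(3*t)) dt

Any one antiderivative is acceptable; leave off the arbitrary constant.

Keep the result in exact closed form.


Step 1. Integrate ∫(-4*t*exp(3*t)) dt by parts with u = t, dv = (-4*exp(3*t)) dt, so v = -4*exp(3*t)/3: now -4*t*exp(3*t)/3 + ∫(4*exp(3*t)/3) dt.
Step 2. Evaluate the standard form: now -4*t*exp(3*t)/3 + 4*exp(3*t)/9.
Answer: -4*t*exp(3*t)/3 + 4*exp(3*t)/9.


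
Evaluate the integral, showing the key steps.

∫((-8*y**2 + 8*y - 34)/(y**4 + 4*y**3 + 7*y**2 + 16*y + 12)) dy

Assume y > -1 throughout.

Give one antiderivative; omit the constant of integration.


Step 1. Decompose ∫((-8*y**2 + 8*y - 34)/(y**4 + 4*y**3 + 7*y**2 + 16*y + 12)) dy by partial fractions, (-8*y**2 + 8*y - 34)/(y**4 + 4*y**3 + 7*y**2 + 16*y + 12) = 2/(y**2 + 4) + 5/(y + 3) - 5/(y + 1): now ∫(-5/(y + 1)) dy + ∫(5/(y + 3)) dy + ∫(2/(y**2 + 4)) dy.
Step 2. Evaluate the standard form [assuming y > -1]: now -5*log(y + 1) + ∫(5/(y + 3)) dy + ∫(2/(y**2 + 4)) dy.
Step 3. Evaluate the standard form [assuming y > -3]: now -5*log(y + 1) + 5*log(y + 3) + ∫(2/(y**2 + 4)) dy.
Step 4. Evaluate the standard form: now -5*log(y + 1) + 5*log(y + 3) + atan(y/2).
Answer: -5*log(y + 1) + 5*log(y + 3) + atan(y/2).


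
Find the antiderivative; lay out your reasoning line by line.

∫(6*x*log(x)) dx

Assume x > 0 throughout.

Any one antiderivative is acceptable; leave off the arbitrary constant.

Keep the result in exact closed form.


Step 1. Integrate ∫(6*x*log(x)) dx by parts with u = log(x), dv = (6*x) dx, so v = 3*x**2 [assuming x > 0]: now 3*x**2*log(x) + ∫(-3*x) dx.
Step 2. Evaluate the standard form: now 3*x**2*log(x) - 3*x**2/2.
Answer: 3*x**2*log(x) - 3*x**2/2.


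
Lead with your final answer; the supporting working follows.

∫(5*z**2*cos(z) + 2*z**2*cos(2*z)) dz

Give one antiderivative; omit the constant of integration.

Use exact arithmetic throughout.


The answer is 5*z**2*sin(z) + z**2*sin(2*z) + 10*z*cos(z) + z*cos(2*z) - 10*sin(z) - sin(2*z)/2.
Step 1. Rewrite: now ∫(5*z**2*cos(z)) dz + ∫(2*z**2*cos(2*z)) dz.
Step 2. Integrate ∫(5*z**2*cos(z)) dz by parts with u = z**2, dv = (5*cos(z)) dz, so v = 5*sin(z): now 5*z**2*sin(z) + ∫(-10*z*sin(z)) dz + ∫(2*z**2*cos(2*z)) dz.
Step 3. Integrate ∫(-10*z*sin(z)) dz by parts with u = z, dv = (-10*sin(z)) dz, so v = 10*cos(z): now 5*z**2*sin(z) + 10*z*cos(z) + ∫(2*z**2*cos(2*z)) dz + ∫(-10*cos(z)) dz.
Step 4. Evaluate the standard form: now 5*z**2*sin(z) + 10*z*cos(z) - 10*sin(z) + ∫(2*z**2*cos(2*z)) dz.
Step 5. Integrate ∫(2*z**2*cos(2*z)) dz by parts with u = z**2, dv = (2*cos(2*z)) dz, so v = sin(2*z): now 5*z**2*sin(z) + z**2*sin(2*z) + 10*z*cos(z) - 10*sin(z) + ∫(-2*z*sin(2*z)) dz.
Step 6. Integrate ∫(-2*z*sin(2*z)) dz by parts with u = z, dv = (-2*sin(2*z)) dz, so v = cos(2*z): now 5*z**2*sin(z) + z**2*sin(2*z) + 10*z*cos(z) + z*cos(2*z) - 10*sin(z) + ∫(-cos(2*z)) dz.
Step 7. Evaluate the standard form: now 5*z**2*sin(z) + z**2*sin(2*z) + 10*z*cos(z) + z*cos(2*z) - 10*sin(z) - sin(2*z)/2.
Answer: 5*z**2*sin(z) + z**2*sin(2*z) + 10*z*cos(z) + z*cos(2*z) - 10*sin(z) - sin(2*z)/2.


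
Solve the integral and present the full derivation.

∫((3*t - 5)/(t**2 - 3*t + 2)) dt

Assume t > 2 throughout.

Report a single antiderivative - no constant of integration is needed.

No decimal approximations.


Step 1. Decompose ∫((3*t - 5)/(t**2 - 3*t + 2)) dt by partial fractions, (3*t - 5)/(t**2 - 3*t + 2) = 2/(t - 1) + 1/(t - 2): now ∫(1/(t - 2)) dt + ∫(2/(t - 1)) dt.
Step 2. Evaluate the standard form [assuming t > 2]: now log(t - 2) + ∫(2/(t - 1)) dt.
Step 3. Evaluate the standard form [assuming t > 1]: now log(t - 2) + 2*log(t - 1).
Answer: log(t - 2) + 2*log(t - 1).


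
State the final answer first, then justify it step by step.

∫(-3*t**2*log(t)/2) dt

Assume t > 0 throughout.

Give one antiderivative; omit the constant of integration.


The answer is -t**3*log(t)/2 + t**3/6.
Step 1. Integrate ∫(-3*t**2*log(t)/2) dt by parts with u = log(t), dv = (-3*t**2/2) dt, so v = -t**3/2 [assuming t > 0]: now -t**3*log(t)/2 + ∫(t**2/2) dt.
Step 2. Evaluate the standard form: now -t**3*log(t)/2 + t**3/6.
Answer: -t**3*log(t)/2 + t**3/6.


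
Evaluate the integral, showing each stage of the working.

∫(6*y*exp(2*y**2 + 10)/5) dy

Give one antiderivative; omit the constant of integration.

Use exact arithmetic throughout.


Step 1. Substitute u = y**2 + 5, turning ∫(6*y*exp(2*y**2 + 10)/5) dy into ∫(3*exp(2*u)/5) du: now ∫(3*exp(2*u)/5) du.
Step 2. Evaluate the standard form: now 3*exp(2*u)/10.
Step 3. Substitute back u = y**2 + 5: now 3*exp(2*y**2 + 10)/10.
Answer: 3*exp(2*y**2 + 10)/10.


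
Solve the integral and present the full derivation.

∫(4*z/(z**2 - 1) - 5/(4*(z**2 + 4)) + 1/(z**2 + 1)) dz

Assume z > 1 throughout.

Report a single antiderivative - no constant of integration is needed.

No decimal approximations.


Step 1. Rewrite: now ∫(4*z/(z**2 - 1)) dz + ∫(1/(z**2 + 1)) dz + ∫(-5/(4*(z**2 + 4))) dz.
Step 2. Evaluate the standard form: now -5*atan(z/2)/8 + ∫(4*z/(z**2 - 1)) dz + ∫(1/(z**2 + 1)) dz.
Step 3. Evaluate the standard form: now -5*atan(z/2)/8 + atan(z) + ∫(4*z/(z**2 - 1)) dz.
Step 4. Decompose ∫(4*z/(z**2 - 1)) dz by partial fractions, 4*z/(z**2 - 1) = 2/(z + 1) + 2/(z - 1): now -5*atan(z/2)/8 + atan(z) + ∫(2/(z - 1)) dz + ∫(2/(z + 1)) dz.
Step 5. Evaluate the standard form [assuming z > -1]: now 2*log(z + 1) - 5*atan(z/2)/8 + atan(z) + ∫(2/(z - 1)) dz.
Step 6. Evaluate the standard form [assuming z > 1]: now 2*log(z - 1) + 2*log(z + 1) - 5*atan(z/2)/8 + atan(z).
Answer: 2*log(z - 1) + 2*log(z + 1) - 5*atan(z/2)/8 + atan(z).


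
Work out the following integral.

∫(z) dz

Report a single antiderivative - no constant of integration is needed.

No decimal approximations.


Answer: z**2/2.


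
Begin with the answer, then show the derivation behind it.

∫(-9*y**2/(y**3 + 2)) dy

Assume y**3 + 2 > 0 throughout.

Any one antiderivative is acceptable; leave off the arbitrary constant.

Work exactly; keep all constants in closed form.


The answer is -3*log(y**3 + 2).
Step 1. Substitute u = y**3 + 2, turning ∫(-9*y**2/(y**3 + 2)) dy into ∫(-3/u) du: now ∫(-3/u) du.
Step 2. Evaluate the standard form [assuming u > 0]: now -3*log(u).
Step 3. Substitute back u = y**3 + 2: now -3*log(y**3 + 2).
Answer: -3*log(y**3 + 2).


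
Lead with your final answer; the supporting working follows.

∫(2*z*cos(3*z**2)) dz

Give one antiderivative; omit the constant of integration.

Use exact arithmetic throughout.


The answer is sin(3*z**2)/3.
Step 1. Substitute u = z**2, turning ∫(2*z*cos(3*z**2)) dz into ∫(cos(3*u)) du: now ∫(cos(3*u)) du.
Step 2. Evaluate the standard form: now sin(3*u)/3.
Step 3. Substitute back u = z**2: now sin(3*z**2)/3.
Answer: sin(3*z**2)/3.


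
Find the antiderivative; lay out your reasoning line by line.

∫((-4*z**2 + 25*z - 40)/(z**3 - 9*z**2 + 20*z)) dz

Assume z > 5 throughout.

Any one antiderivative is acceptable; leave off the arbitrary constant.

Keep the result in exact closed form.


Step 1. Decompose ∫((-4*z**2 + 25*z - 40)/(z**3 - 9*z**2 + 20*z)) dz by partial fractions, (-4*z**2 + 25*z - 40)/(z**3 - 9*z**2 + 20*z) = 1/(z - 4) - 3/(z - 5) - 2/z: now ∫(-2/z) dz + ∫(-3/(z - 5)) dz + ∫(1/(z - 4)) dz.
Step 2. Evaluate the standard form [assuming z > 0]: now -2*log(z) + ∫(-3/(z - 5)) dz + ∫(1/(z - 4)) dz.
Step 3. Evaluate the standard form [assuming z > 5]: now -2*log(z) - 3*log(z - 5) + ∫(1/(z - 4)) dz.
Step 4. Evaluate the standard form [assuming z > 4]: now -2*log(z) - 3*log(z - 5) + log(z - 4).
Answer: -2*log(z) - 3*log(z - 5) + log(z - 4).


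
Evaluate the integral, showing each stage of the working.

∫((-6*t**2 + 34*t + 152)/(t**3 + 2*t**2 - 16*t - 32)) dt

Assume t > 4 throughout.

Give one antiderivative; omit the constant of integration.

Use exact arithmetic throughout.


Step 1. Decompose ∫((-6*t**2 + 34*t + 152)/(t**3 + 2*t**2 - 16*t - 32)) dt by partial fractions, (-6*t**2 + 34*t + 152)/(t**3 + 2*t**2 - 16*t - 32) = -5/(t + 4) - 5/(t + 2) + 4/(t - 4): now ∫(4/(t - 4)) dt + ∫(-5/(t + 2)) dt + ∫(-5/(t + 4)) dt.
Step 2. Evaluate the standard form [assuming t > -4]: now -5*log(t + 4) + ∫(4/(t - 4)) dt + ∫(-5/(t + 2)) dt.
Step 3. Evaluate the standard form [assuming t > 4]: now 4*log(t - 4) - 5*log(t + 4) + ∫(-5/(t + 2)) dt.
Step 4. Evaluate the standard form [assuming t > -2]: now 4*log(t - 4) - 5*log(t + 2) - 5*log(t + 4).
Answer: 4*log(t - 4) - 5*log(t + 2) - 5*log(t + 4).


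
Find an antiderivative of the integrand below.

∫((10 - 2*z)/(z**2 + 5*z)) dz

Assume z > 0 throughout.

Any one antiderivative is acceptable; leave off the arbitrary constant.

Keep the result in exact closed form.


Answer: 2*log(z) - 4*log(z + 5).


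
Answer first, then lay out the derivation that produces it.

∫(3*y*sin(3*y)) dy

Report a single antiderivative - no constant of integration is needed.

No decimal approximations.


The answer is -y*cos(3*y) + sin(3*y)/3.
Step 1. Integrate ∫(3*y*sin(3*y)) dy by parts with u = y, dv = (3*sin(3*y)) dy, so v = -cos(3*y): now -y*cos(3*y) + ∫(cos(3*y)) dy.
Step 2. Evaluate the standard form: now -y*cos(3*y) + sin(3*y)/3.
Answer: -y*cos(3*y) + sin(3*y)/3.


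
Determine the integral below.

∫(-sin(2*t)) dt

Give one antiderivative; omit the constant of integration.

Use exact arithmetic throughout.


Answer: cos(2*t)/2.


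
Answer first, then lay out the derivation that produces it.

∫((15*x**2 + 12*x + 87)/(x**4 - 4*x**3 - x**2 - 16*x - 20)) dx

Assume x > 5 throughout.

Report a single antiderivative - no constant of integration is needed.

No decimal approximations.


The answer is 3*log(x - 5) - 3*log(x + 1) - 3*atan(x/2)/2.
Step 1. Decompose ∫((15*x**2 + 12*x + 87)/(x**4 - 4*x**3 - x**2 - 16*x - 20)) dx by partial fractions, (15*x**2 + 12*x + 87)/(x**4 - 4*x**3 - x**2 - 16*x - 20) = -3/(x**2 + 4) - 3/(x + 1) + 3/(x - 5): now ∫(3/(x - 5)) dx + ∫(-3/(x + 1)) dx + ∫(-3/(x**2 + 4)) dx.
Step 2. Evaluate the standard form [assuming x > -1]: now -3*log(x + 1) + ∫(3/(x - 5)) dx + ∫(-3/(x**2 + 4)) dx.
Step 3. Evaluate the standard form [assuming x > 5]: now 3*log(x - 5) - 3*log(x + 1) + ∫(-3/(x**2 + 4)) dx.
Step 4. Evaluate the standard form: now 3*log(x - 5) - 3*log(x + 1) - 3*atan(x/2)/2.
Answer: 3*log(x - 5) - 3*log(x + 1) - 3*atan(x/2)/2.


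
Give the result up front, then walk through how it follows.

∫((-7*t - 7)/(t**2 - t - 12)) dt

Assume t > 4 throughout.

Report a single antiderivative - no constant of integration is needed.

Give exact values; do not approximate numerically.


The answer is -5*log(t - 4) - 2*log(t + 3).
Step 1. Decompose ∫((-7*t - 7)/(t**2 - t - 12)) dt by partial fractions, (-7*t - 7)/(t**2 - t - 12) = -2/(t + 3) - 5/(t - 4): now ∫(-5/(t - 4)) dt + ∫(-2/(t + 3)) dt.
Step 2. Evaluate the standard form [assuming t > 4]: now -5*log(t - 4) + ∫(-2/(t + 3)) dt.
Step 3. Evaluate the standard form [assuming t > -3]: now -5*log(t - 4) - 2*log(t + 3).
Answer: -5*log(t - 4) - 2*log(t + 3).


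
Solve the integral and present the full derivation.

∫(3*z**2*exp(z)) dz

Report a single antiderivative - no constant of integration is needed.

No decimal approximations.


Step 1. Integrate ∫(3*z**2*exp(z)) dz by parts with u = z**2, dv = (3*exp(z)) dz, so v = 3*exp(z): now 3*z**2*exp(z) + ∫(-6*z*exp(z)) dz.
Step 2. Integrate ∫(-6*z*exp(z)) dz by parts with u = z, dv = (-6*exp(z)) dz, so v = -6*exp(z): now 3*z**2*exp(z) - 6*z*exp(z) + ∫(6*exp(z)) dz.
Step 3. Evaluate the standard form: now 3*z**2*exp(z) - 6*z*exp(z) + 6*exp(z).
Answer: 3*z**2*exp(z) - 6*z*exp(z) + 6*exp(z).


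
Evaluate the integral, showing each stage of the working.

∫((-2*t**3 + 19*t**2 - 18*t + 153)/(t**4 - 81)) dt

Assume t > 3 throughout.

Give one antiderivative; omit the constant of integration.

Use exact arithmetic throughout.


Step 1. Decompose ∫((-2*t**3 + 19*t**2 - 18*t + 153)/(t**4 - 81)) dt by partial fractions, (-2*t**3 + 19*t**2 - 18*t + 153)/(t**4 - 81) = 1/(t**2 + 9) - 4/(t + 3) + 2/(t - 3): now ∫(2/(t - 3)) dt + ∫(-4/(t + 3)) dt + ∫(1/(t**2 + 9)) dt.
Step 2. Evaluate the standard form [assuming t > -3]: now -4*log(t + 3) + ∫(2/(t - 3)) dt + ∫(1/(t**2 + 9)) dt.
Step 3. Evaluate the standard form [assuming t > 3]: now 2*log(t - 3) - 4*log(t + 3) + ∫(1/(t**2 + 9)) dt.
Step 4. Evaluate the standard form: now 2*log(t - 3) - 4*log(t + 3) + atan(t/3)/3.
Answer: 2*log(t - 3) - 4*log(t + 3) + atan(t/3)/3.


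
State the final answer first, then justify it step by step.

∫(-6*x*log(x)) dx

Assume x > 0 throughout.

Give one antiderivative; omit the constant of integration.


The answer is -3*x**2*log(x) + 3*x**2/2.
Step 1. Integrate ∫(-6*x*log(x)) dx by parts with u = log(x), dv = (-6*x) dx, so v = -3*x**2 [assuming x > 0]: now -3*x**2*log(x) + ∫(3*x) dx.
Step 2. Evaluate the standard form: now -3*x**2*log(x) + 3*x**2/2.
Answer: -3*x**2*log(x) + 3*x**2/2.


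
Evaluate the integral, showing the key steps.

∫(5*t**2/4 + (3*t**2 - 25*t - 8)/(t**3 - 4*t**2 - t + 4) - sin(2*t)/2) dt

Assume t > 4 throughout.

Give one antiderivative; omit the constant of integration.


Step 1. Rewrite: now ∫(5*t**2/4) dt + ∫((3*t**2 - 25*t - 8)/(t**3 - 4*t**2 - t + 4)) dt + ∫(-sin(2*t)/2) dt.
Step 2. Evaluate the standard form: now cos(2*t)/4 + ∫(5*t**2/4) dt + ∫((3*t**2 - 25*t - 8)/(t**3 - 4*t**2 - t + 4)) dt.
Step 3. Decompose ∫((3*t**2 - 25*t - 8)/(t**3 - 4*t**2 - t + 4)) dt by partial fractions, (3*t**2 - 25*t - 8)/(t**3 - 4*t**2 - t + 4) = 2/(t + 1) + 5/(t - 1) - 4/(t - 4): now cos(2*t)/4 + ∫(5*t**2/4) dt + ∫(-4/(t - 4)) dt + ∫(5/(t - 1)) dt + ∫(2/(t + 1)) dt.
Step 4. Evaluate the standard form [assuming t > -1]: now 2*log(t + 1) + cos(2*t)/4 + ∫(5*t**2/4) dt + ∫(-4/(t - 4)) dt + ∫(5/(t - 1)) dt.
Step 5. Evaluate the standard form [assuming t > 1]: now 5*log(t - 1) + 2*log(t + 1) + cos(2*t)/4 + ∫(5*t**2/4) dt + ∫(-4/(t - 4)) dt.
Step 6. Evaluate the standard form [assuming t > 4]: now -4*log(t - 4) + 5*log(t - 1) + 2*log(t + 1) + cos(2*t)/4 + ∫(5*t**2/4) dt.
Step 7. Evaluate the standard form: now 5*t**3/12 - 4*log(t - 4) + 5*log(t - 1) + 2*log(t + 1) + cos(2*t)/4.
Answer: 5*t**3/12 - 4*log(t - 4) + 5*log(t - 1) + 2*log(t + 1) + cos(2*t)/4.


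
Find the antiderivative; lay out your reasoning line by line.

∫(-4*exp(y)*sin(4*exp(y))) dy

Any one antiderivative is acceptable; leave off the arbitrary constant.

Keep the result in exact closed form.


Step 1. Substitute u = exp(y), turning ∫(-4*exp(y)*sin(4*exp(y))) dy into ∫(-4*sin(4*u)) du: now ∫(-4*sin(4*u)) du.
Step 2. Evaluate the standard form: now cos(4*u).
Step 3. Substitute back u = exp(y): now cos(4*exp(y)).
Answer: cos(4*exp(y)).


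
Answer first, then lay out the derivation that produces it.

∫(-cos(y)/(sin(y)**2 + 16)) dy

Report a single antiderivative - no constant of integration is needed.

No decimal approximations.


The answer is -atan(sin(y)/4)/4.
Step 1. Substitute u = sin(y), turning ∫(-cos(y)/(sin(y)**2 + 16)) dy into ∫(-1/(u**2 + 16)) du: now ∫(-1/(u**2 + 16)) du.
Step 2. Evaluate the standard form: now -atan(u/4)/4.
Step 3. Substitute back u = sin(y): now -atan(sin(y)/4)/4.
Answer: -atan(sin(y)/4)/4.
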